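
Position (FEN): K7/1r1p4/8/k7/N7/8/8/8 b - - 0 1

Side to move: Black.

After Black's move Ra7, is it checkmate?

no

After Ra7: white king on a8; in check: yes, from the black rook on a7.
White has 2 legal replies: Kb8, Kxa7.
In check but a legal move exists → not checkmate.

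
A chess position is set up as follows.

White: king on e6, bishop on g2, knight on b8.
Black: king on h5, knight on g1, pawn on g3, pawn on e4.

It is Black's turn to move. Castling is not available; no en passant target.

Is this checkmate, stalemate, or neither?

neither

Black to move; black king on h5.
In check: no.
Legal moves for Black: Kh6, Kg6, Kg5, Kh4, Kg4, Nh3, Nf3, Ne2, e3.
Black has 9 legal moves and is not in check → neither.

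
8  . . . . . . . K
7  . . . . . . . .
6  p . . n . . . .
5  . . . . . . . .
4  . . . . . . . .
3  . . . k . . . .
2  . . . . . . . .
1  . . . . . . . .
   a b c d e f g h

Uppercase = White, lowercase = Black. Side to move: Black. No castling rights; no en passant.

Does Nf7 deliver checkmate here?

After Nf7: white king on h8; in check: yes, from the black knight on f7.
White has 3 legal replies: Kg8, Kh7, Kg7.
In check but a legal move exists → not checkmate.

no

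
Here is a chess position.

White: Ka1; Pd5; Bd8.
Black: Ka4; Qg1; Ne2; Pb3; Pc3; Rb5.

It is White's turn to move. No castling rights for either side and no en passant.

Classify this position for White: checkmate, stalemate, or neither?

White to move; white king on a1.
In check: yes, from the black queen on g1.
King squares — b1: attacked by Qg1; a2: attacked by Pb3; b2: attacked by Pc3.
Legal moves for White: none.
In check with no legal moves → checkmate.

checkmate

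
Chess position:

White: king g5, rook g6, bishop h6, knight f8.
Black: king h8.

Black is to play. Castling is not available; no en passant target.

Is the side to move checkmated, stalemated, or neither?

Black to move; black king on h8.
In check: no.
King squares — g7: attacked by Rg6; h7: attacked by Nf8; g8: attacked by Rg6.
Legal moves for Black: none.
Not in check and no legal moves → stalemate.

stalemate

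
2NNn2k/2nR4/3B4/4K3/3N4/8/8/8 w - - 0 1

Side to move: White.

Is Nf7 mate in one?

no

After Nf7: black king on h8; in check: yes, from the white knight on f7.
Black has 3 legal replies: Kg8, Kh7, Kg7.
In check but a legal move exists → not checkmate.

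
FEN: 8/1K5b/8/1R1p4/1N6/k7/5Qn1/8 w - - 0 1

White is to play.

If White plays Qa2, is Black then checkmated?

After Qa2: black king on a3; in check: yes, from the white queen on a2.
King squares — a2: attacked by Nb4; b2: attacked by Qa2; b3: attacked by Qa2; a4: attacked by Qa2; b4: attacked by Rb5.
Black has no legal moves → checkmate.

yes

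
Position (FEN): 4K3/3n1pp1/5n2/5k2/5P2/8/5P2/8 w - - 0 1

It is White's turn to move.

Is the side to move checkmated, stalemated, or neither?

White to move; white king on e8.
In check: yes, from the black knight on f6.
King squares — d7: attacked by Nf6; e7: available; f7: available; d8: available; f8: attacked by Nd7.
Legal moves for White: Kd8, Kxf7, Ke7.
White is in check but has 3 legal moves → neither.

neither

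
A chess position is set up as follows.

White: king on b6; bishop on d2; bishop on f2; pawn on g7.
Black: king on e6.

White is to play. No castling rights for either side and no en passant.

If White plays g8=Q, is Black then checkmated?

After g8=Q: black king on e6; in check: yes, from the white queen on g8.
Black has 6 legal replies: Ke7, Kd7, Kf6, Kd6, Kf5, Ke5.
In check but a legal move exists → not checkmate.

no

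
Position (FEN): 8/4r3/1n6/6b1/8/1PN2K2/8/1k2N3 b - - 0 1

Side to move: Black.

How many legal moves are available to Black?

3

Black to move; king on b1.
In check: yes, from the white knight on c3.
Legal moves: Kb2, Kc1, Ka1.
Count: 3.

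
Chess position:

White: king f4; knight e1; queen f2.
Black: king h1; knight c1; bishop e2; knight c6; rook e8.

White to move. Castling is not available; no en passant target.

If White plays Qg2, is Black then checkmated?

yes

After Qg2: black king on h1; in check: yes, from the white queen on g2.
King squares — g1: attacked by Qg2; g2: attacked by Ne1; h2: attacked by Qg2.
Black has no legal moves → checkmate.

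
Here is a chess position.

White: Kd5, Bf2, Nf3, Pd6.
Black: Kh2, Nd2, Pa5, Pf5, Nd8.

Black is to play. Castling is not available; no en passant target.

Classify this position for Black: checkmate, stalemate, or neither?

Black to move; black king on h2.
In check: yes, from the white knight on f3.
King squares — g1: attacked by Bf2; h1: available; g2: available; g3: attacked by Bf2; h3: available.
Legal moves for Black: Kh3, Kg2, Kh1, Nxf3.
Black is in check but has 4 legal moves → neither.

neither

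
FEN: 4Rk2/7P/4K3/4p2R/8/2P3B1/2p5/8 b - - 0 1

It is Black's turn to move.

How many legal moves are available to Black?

Black to move; king on f8.
In check: yes, from the white rook on e8.
Legal moves: Kxe8, Kg7.
Count: 2.

2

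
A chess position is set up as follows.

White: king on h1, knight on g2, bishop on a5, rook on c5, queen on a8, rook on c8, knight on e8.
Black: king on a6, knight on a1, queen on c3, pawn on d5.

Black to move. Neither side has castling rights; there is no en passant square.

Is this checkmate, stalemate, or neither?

checkmate

Black to move; black king on a6.
In check: yes, from the white queen on a8.
King squares — a5: attacked by Rc5; b5: attacked by Rc5; b6: attacked by Ba5; a7: attacked by Qa8; b7: attacked by Qa8.
Legal moves for Black: none.
In check with no legal moves → checkmate.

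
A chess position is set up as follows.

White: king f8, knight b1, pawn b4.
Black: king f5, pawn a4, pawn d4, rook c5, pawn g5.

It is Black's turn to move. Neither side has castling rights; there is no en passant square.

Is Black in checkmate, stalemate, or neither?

neither

Black to move; black king on f5.
In check: no.
Legal moves for Black include: Kg6, Kf6, Ke6, Ke5, Kg4, Kf4, Ke4, Rc8+, Rc7, Rc6, Re5, Rd5, Rb5, Ra5, Rc4, Rc3, Rc2, Rc1, ... (list truncated; more exist).
Black has legal moves and is not in check → neither.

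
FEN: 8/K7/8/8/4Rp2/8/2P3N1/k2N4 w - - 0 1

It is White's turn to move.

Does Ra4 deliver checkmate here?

no

After Ra4: black king on a1; in check: yes, from the white rook on a4.
Black has 1 legal reply: Kb1.
In check but a legal move exists → not checkmate.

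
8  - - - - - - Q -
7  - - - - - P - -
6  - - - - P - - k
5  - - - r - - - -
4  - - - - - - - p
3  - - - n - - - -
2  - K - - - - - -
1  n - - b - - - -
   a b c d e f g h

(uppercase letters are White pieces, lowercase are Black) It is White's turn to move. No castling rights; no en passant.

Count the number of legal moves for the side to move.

5

White to move; king on b2.
In check: yes, from the black knight on d3.
Legal moves: Kc3, Ka3, Ka2, Kb1, Kxa1.
Count: 5.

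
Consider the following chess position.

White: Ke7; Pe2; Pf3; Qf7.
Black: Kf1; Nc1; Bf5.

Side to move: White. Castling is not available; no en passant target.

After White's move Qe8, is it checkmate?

After Qe8: black king on f1; in check: no.
Black is not in check, so this cannot be checkmate.

no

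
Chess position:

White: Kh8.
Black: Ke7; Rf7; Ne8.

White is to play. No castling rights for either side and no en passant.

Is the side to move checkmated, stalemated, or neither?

White to move; white king on h8.
In check: no.
Legal moves for White: Kg8.
White has 1 legal move and is not in check → neither.

neither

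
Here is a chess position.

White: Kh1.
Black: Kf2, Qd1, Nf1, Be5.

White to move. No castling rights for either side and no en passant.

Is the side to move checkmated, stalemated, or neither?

stalemate

White to move; white king on h1.
In check: no.
King squares — g1: attacked by Kf2; g2: attacked by Kf2; h2: attacked by Nf1.
Legal moves for White: none.
Not in check and no legal moves → stalemate.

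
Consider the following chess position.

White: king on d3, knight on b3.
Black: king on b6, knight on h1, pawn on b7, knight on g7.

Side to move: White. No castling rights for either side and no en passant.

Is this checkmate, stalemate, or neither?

neither

White to move; white king on d3.
In check: no.
Legal moves for White: Ke4, Kd4, Kc4, Ke3, Kc3, Ke2, Kd2, Kc2, Nc5, Na5, Nd4, Nd2, Nc1, Na1.
White has 14 legal moves and is not in check → neither.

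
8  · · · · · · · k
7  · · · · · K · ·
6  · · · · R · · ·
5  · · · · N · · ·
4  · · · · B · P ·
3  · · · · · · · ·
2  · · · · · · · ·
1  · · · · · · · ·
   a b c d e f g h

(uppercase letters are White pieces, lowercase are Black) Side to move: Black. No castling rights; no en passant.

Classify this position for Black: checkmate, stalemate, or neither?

Black to move; black king on h8.
In check: no.
King squares — g7: attacked by Kf7; h7: attacked by Be4; g8: attacked by Kf7.
Legal moves for Black: none.
Not in check and no legal moves → stalemate.

stalemate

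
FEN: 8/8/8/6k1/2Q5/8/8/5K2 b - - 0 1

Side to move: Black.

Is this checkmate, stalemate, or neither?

Black to move; black king on g5.
In check: no.
Legal moves for Black: Kh6, Kg6, Kf6, Kh5, Kf5.
Black has 5 legal moves and is not in check → neither.

neither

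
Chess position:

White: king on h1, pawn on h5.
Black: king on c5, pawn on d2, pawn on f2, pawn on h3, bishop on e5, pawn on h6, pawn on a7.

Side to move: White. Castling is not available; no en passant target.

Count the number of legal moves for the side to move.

0

White to move; king on h1.
In check: no.
Legal moves: none.
Count: 0.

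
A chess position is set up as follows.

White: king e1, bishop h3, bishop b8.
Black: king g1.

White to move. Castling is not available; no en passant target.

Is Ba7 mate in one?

After Ba7: black king on g1; in check: yes, from the white bishop on a7.
Black has 2 legal replies: Kh2, Kh1.
In check but a legal move exists → not checkmate.

no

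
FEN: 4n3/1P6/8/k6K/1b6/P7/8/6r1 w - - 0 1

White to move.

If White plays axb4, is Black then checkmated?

no

After axb4: black king on a5; in check: yes, from the white pawn on b4.
Black has 5 legal replies: Kb6, Ka6, Kb5, Kxb4, Ka4.
In check but a legal move exists → not checkmate.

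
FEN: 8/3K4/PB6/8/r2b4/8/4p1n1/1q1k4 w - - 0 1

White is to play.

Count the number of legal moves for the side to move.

White to move; king on d7.
In check: no.
Legal moves: Ke8, Kd8, Kc8, Ke7, Kc7, Ke6, Kd6, Kc6, Bd8, Bc7, Ba7, Bc5, Ba5, Bxd4, a7.
Count: 15.

15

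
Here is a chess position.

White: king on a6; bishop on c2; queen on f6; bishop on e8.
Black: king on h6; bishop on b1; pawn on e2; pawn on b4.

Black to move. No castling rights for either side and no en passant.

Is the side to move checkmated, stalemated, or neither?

Black to move; black king on h6.
In check: yes, from the white queen on f6.
King squares — g5: attacked by Qf6; h5: attacked by Be8; g6: attacked by Bc2; g7: attacked by Qf6; h7: attacked by Bc2.
Legal moves for Black: none.
In check with no legal moves → checkmate.

checkmate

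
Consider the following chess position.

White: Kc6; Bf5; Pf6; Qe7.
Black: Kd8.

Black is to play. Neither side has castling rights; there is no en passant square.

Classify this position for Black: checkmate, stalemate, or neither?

checkmate

Black to move; black king on d8.
In check: yes, from the white queen on e7.
King squares — c7: attacked by Kc6; d7: attacked by Bf5; e7: attacked by Pf6; c8: attacked by Bf5; e8: attacked by Qe7.
Legal moves for Black: none.
In check with no legal moves → checkmate.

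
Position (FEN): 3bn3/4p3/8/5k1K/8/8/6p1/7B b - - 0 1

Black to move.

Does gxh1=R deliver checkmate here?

yes

After gxh1=R: white king on h5; in check: yes, from the black rook on h1.
King squares — g4: attacked by Kf5; h4: attacked by Rh1; g5: attacked by Kf5; g6: attacked by Kf5; h6: attacked by Rh1.
White has no legal moves → checkmate.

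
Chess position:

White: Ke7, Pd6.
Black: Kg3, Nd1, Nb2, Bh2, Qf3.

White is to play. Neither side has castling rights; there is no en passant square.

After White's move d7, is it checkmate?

no

After d7: black king on g3; in check: no.
Black is not in check, so this cannot be checkmate.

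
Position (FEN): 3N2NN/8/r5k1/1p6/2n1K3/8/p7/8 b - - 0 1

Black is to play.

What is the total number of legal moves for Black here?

4

Black to move; king on g6.
In check: yes, from the white knight on h8.
Legal moves: Kh7, Kg7, Kh5, Kg5.
Count: 4.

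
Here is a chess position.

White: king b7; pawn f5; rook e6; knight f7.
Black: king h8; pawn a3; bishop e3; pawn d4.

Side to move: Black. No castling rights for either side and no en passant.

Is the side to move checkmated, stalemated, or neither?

neither

Black to move; black king on h8.
In check: yes, from the white knight on f7.
King squares — g7: available; h7: available; g8: available.
Legal moves for Black: Kg8, Kh7, Kg7.
Black is in check but has 3 legal moves → neither.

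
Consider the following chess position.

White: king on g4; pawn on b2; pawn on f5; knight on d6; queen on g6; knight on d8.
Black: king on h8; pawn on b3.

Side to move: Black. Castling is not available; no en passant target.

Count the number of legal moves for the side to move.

Black to move; king on h8.
In check: no.
Legal moves: none.
Count: 0.

0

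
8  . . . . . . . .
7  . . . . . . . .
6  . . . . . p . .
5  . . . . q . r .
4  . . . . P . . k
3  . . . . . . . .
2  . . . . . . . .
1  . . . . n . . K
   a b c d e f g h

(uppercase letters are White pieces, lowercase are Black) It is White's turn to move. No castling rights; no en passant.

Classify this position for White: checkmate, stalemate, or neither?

stalemate

White to move; white king on h1.
In check: no.
King squares — g1: attacked by Rg5; g2: attacked by Ne1; h2: attacked by Qe5.
Legal moves for White: none.
Not in check and no legal moves → stalemate.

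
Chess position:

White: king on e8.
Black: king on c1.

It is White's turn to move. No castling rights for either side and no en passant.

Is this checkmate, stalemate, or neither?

neither

White to move; white king on e8.
In check: no.
Legal moves for White: Kf8, Kd8, Kf7, Ke7, Kd7.
White has 5 legal moves and is not in check → neither.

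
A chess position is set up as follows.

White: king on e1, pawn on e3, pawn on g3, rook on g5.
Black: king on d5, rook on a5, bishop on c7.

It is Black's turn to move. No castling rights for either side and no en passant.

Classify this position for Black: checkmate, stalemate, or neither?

Black to move; black king on d5.
In check: yes, from the white rook on g5.
Legal moves for Black: Ke6, Kd6, Kc6, Ke4, Kc4, Be5.
Black is in check but has 6 legal moves → neither.

neither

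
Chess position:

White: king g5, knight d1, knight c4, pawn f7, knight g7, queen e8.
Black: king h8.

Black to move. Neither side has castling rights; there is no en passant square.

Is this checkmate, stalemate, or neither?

neither

Black to move; black king on h8.
In check: yes, from the white queen on e8.
King squares — g7: available; h7: available; g8: attacked by Pf7.
Legal moves for Black: Kh7, Kxg7.
Black is in check but has 2 legal moves → neither.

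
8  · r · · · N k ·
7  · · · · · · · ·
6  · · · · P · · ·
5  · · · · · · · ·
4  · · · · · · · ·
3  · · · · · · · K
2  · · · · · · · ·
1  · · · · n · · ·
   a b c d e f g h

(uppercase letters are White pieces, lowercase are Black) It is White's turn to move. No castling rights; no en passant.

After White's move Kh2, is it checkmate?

After Kh2: black king on g8; in check: no.
Black is not in check, so this cannot be checkmate.

no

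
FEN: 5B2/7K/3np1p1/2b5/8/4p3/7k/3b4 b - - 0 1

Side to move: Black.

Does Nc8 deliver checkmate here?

no

After Nc8: white king on h7; in check: no.
White is not in check, so this cannot be checkmate.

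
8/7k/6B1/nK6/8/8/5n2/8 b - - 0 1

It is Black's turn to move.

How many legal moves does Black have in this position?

Black to move; king on h7.
In check: yes, from the white bishop on g6.
Legal moves: Kh8, Kg8, Kg7, Kh6, Kxg6.
Count: 5.

5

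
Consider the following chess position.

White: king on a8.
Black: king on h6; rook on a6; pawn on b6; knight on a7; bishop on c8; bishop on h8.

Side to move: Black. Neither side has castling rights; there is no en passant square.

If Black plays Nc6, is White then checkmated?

After Nc6: white king on a8; in check: yes, from the black rook on a6.
King squares — a7: attacked by Ra6; b7: attacked by Bc8; b8: attacked by Nc6.
White has no legal moves → checkmate.

yes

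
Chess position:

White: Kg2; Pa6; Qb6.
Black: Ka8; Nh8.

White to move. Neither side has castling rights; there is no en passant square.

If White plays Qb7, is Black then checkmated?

After Qb7: black king on a8; in check: yes, from the white queen on b7.
King squares — a7: attacked by Qb7; b7: attacked by Pa6; b8: attacked by Qb7.
Black has no legal moves → checkmate.

yes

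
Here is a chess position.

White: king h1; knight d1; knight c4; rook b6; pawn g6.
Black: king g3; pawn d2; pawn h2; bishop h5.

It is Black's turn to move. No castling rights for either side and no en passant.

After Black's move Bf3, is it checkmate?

After Bf3: white king on h1; in check: yes, from the black bishop on f3.
King squares — g1: attacked by Ph2; g2: attacked by Bf3; h2: attacked by Kg3.
White has no legal moves → checkmate.

yes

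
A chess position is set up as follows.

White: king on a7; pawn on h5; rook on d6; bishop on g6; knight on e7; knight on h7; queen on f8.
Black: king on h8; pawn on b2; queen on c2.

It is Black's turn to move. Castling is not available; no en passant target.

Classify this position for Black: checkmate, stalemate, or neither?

Black to move; black king on h8.
In check: yes, from the white queen on f8.
King squares — g7: attacked by Qf8; h7: attacked by Bg6; g8: attacked by Ne7.
Legal moves for Black: none.
In check with no legal moves → checkmate.

checkmate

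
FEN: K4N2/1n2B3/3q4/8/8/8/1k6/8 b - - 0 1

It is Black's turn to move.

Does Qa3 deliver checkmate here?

After Qa3: white king on a8; in check: yes, from the black queen on a3.
White has 3 legal replies: Kb8, Kxb7, Bxa3+.
In check but a legal move exists → not checkmate.

no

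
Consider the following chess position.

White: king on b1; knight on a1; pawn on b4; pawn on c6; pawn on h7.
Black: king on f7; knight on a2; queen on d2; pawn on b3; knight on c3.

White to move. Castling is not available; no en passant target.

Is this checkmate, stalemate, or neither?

White to move; white king on b1.
In check: yes, from the black knight on c3.
King squares — a1: own knight; c1: attacked by Na2; a2: attacked by Qd2; b2: attacked by Qd2; c2: attacked by Qd2.
Legal moves for White: none.
In check with no legal moves → checkmate.

checkmate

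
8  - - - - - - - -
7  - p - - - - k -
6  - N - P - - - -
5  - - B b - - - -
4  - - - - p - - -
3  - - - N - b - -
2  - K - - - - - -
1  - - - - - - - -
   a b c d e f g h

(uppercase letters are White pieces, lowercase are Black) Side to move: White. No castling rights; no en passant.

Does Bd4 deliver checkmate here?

no

After Bd4: black king on g7; in check: yes, from the white bishop on d4.
Black has 6 legal replies: Kg8, Kf8, Kh7, Kf7, Kh6, Kg6.
In check but a legal move exists → not checkmate.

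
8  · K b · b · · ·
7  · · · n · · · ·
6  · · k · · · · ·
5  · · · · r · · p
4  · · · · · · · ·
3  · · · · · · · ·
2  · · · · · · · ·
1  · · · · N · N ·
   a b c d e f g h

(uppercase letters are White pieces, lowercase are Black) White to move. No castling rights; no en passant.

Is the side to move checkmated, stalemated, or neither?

neither

White to move; white king on b8.
In check: yes, from the black knight on d7.
King squares — a7: available; b7: attacked by Kc6; c7: attacked by Kc6; a8: available; c8: available.
Legal moves for White: Kxc8, Ka8, Ka7.
White is in check but has 3 legal moves → neither.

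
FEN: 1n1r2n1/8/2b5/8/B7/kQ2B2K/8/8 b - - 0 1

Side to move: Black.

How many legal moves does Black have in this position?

Black to move; king on a3.
In check: yes, from the white queen on b3.
Legal moves: none.
Count: 0.

0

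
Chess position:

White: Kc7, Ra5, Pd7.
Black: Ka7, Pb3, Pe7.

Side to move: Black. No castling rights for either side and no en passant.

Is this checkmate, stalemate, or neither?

checkmate

Black to move; black king on a7.
In check: yes, from the white rook on a5.
King squares — a6: attacked by Ra5; b6: attacked by Kc7; b7: attacked by Kc7; a8: attacked by Ra5; b8: attacked by Kc7.
Legal moves for Black: none.
In check with no legal moves → checkmate.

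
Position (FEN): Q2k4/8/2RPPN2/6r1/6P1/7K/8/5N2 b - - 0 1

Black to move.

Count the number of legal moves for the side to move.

Black to move; king on d8.
In check: yes, from the white queen on a8.
Legal moves: none.
Count: 0.

0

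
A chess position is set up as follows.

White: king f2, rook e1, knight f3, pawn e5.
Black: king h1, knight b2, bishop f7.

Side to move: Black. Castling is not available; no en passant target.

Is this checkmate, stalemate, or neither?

checkmate

Black to move; black king on h1.
In check: yes, from the white rook on e1.
King squares — g1: attacked by Re1; g2: attacked by Kf2; h2: attacked by Nf3.
Legal moves for Black: none.
In check with no legal moves → checkmate.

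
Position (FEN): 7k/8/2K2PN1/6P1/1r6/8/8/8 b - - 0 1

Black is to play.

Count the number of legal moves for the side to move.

2

Black to move; king on h8.
In check: yes, from the white knight on g6.
Legal moves: Kg8, Kh7.
Count: 2.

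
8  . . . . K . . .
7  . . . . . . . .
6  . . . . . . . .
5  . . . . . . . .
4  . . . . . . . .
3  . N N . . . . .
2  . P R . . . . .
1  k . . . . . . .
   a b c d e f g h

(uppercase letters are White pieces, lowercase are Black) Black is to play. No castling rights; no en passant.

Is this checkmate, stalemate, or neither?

checkmate

Black to move; black king on a1.
In check: yes, from the white knight on b3.
King squares — b1: attacked by Nc3; a2: attacked by Nc3; b2: attacked by Rc2.
Legal moves for Black: none.
In check with no legal moves → checkmate.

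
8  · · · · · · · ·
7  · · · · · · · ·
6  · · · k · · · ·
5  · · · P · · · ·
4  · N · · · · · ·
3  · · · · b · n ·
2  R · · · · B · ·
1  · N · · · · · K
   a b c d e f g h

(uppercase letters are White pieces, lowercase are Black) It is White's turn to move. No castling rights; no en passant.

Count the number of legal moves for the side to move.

White to move; king on h1.
In check: yes, from the black knight on g3.
Legal moves: Kh2, Kg2, Kg1, Bxg3+.
Count: 4.

4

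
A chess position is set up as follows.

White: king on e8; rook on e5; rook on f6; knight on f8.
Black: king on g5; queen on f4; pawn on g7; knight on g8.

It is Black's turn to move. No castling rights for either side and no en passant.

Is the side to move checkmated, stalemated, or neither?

Black to move; black king on g5.
In check: yes, from the white rook on e5.
King squares — f4: own queen; g4: available; h4: available; f5: attacked by Re5; h5: attacked by Re5; f6: available; g6: attacked by Rf6; h6: attacked by Rf6.
Legal moves for Black: Kxf6, Kh4, Kg4, Qf5, Qxe5+.
Black is in check but has 5 legal moves → neither.

neither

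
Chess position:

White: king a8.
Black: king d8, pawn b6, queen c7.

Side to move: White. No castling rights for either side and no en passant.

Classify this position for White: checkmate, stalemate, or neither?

White to move; white king on a8.
In check: no.
King squares — a7: attacked by Qc7; b7: attacked by Qc7; b8: attacked by Qc7.
Legal moves for White: none.
Not in check and no legal moves → stalemate.

stalemate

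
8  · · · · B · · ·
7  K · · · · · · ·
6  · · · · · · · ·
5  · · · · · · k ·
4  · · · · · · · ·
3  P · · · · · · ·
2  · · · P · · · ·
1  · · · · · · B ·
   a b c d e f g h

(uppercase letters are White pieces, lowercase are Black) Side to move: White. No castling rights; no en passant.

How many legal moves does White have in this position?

White to move; king on a7.
In check: no.
Legal moves: Bf7, Bd7, Bg6, Bc6, Bh5, Bb5, Ba4, Kb8, Ka8, Kb7, Kb6, Ka6, Bb6, Bc5, Bd4, Be3+, Bh2, Bf2, a4, d3, d4.
Count: 21.

21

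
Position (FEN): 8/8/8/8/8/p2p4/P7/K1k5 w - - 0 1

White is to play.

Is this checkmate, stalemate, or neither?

White to move; white king on a1.
In check: no.
King squares — b1: attacked by Kc1; a2: own pawn; b2: attacked by Kc1.
Legal moves for White: none.
Not in check and no legal moves → stalemate.

stalemate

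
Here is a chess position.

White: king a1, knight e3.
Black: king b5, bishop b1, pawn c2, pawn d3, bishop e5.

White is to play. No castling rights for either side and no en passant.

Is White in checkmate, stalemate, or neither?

White to move; white king on a1.
In check: yes, from the black bishop on e5.
King squares — b1: attacked by Pc2; a2: attacked by Bb1; b2: attacked by Be5.
Legal moves for White: none.
In check with no legal moves → checkmate.

checkmate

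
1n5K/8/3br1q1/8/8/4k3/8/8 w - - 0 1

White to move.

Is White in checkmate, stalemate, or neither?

White to move; white king on h8.
In check: no.
King squares — g7: attacked by Qg6; h7: attacked by Qg6; g8: attacked by Qg6.
Legal moves for White: none.
Not in check and no legal moves → stalemate.

stalemate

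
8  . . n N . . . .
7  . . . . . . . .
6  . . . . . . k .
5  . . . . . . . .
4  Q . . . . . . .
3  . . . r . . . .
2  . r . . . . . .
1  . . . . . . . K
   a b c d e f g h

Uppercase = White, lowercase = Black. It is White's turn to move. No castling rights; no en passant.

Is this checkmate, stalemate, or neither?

neither

White to move; white king on h1.
In check: no.
Legal moves for White include: Nf7, Nb7, Ne6, Nc6, Qe8+, Qa8, Qd7, Qa7, Qc6+, Qa6+, Qb5, Qa5, Qh4, Qg4+, Qf4, Qe4+, Qd4, Qc4, ... (list truncated; more exist).
White has legal moves and is not in check → neither.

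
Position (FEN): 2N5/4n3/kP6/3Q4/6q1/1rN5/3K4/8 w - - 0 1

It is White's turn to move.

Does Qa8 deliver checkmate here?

yes

After Qa8: black king on a6; in check: yes, from the white queen on a8.
King squares — a5: attacked by Qa8; b5: attacked by Nc3; b6: attacked by Nc8; a7: attacked by Pb6; b7: attacked by Qa8.
Black has no legal moves → checkmate.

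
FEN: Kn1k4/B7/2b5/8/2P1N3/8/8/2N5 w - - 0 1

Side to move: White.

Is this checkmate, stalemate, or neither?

White to move; white king on a8.
In check: yes, from the black bishop on c6.
Legal moves for White: Kxb8.
White is in check but has 1 legal move → neither.

neither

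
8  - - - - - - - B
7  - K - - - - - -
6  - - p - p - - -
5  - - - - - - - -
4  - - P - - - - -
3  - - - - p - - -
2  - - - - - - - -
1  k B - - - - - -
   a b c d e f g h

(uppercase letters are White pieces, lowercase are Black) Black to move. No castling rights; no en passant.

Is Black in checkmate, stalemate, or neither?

Black to move; black king on a1.
In check: yes, from the white bishop on h8.
King squares — b1: available; a2: attacked by Bb1; b2: attacked by Bh8.
Legal moves for Black: Kxb1, e5.
Black is in check but has 2 legal moves → neither.

neither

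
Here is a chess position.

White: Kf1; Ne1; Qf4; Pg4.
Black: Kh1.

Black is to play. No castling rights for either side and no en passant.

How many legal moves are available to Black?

0

Black to move; king on h1.
In check: no.
Legal moves: none.
Count: 0.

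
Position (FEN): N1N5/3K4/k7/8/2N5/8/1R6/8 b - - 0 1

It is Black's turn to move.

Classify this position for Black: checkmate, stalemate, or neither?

Black to move; black king on a6.
In check: no.
King squares — a5: attacked by Nc4; b5: attacked by Rb2; b6: attacked by Rb2; a7: attacked by Nc8; b7: attacked by Rb2.
Legal moves for Black: none.
Not in check and no legal moves → stalemate.

stalemate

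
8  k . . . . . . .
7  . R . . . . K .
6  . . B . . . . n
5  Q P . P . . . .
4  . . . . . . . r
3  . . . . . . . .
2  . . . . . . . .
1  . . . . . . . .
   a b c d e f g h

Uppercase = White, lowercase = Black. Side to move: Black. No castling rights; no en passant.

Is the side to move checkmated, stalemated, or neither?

Black to move; black king on a8.
In check: yes, from the white queen on a5.
King squares — a7: attacked by Qa5; b7: attacked by Bc6; b8: attacked by Rb7.
Legal moves for Black: none.
In check with no legal moves → checkmate.

checkmate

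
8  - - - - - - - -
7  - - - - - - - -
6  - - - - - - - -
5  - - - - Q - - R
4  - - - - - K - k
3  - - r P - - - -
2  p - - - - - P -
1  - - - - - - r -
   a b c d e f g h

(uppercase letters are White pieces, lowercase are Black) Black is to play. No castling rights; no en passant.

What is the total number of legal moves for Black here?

0

Black to move; king on h4.
In check: yes, from the white rook on h5.
Legal moves: none.
Count: 0.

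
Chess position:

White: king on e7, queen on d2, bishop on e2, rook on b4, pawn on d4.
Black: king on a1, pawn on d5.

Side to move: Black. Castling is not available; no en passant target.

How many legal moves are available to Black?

0

Black to move; king on a1.
In check: no.
Legal moves: none.
Count: 0.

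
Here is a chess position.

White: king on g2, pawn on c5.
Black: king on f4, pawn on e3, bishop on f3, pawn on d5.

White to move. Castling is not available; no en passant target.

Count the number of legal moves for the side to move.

White to move; king on g2.
In check: yes, from the black bishop on f3.
Legal moves: Kh3, Kh2, Kg1, Kf1.
Count: 4.

4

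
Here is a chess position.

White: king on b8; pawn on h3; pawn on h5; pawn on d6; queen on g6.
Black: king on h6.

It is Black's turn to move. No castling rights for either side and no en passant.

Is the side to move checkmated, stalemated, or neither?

Black to move; black king on h6.
In check: yes, from the white queen on g6.
King squares — g5: attacked by Qg6; h5: attacked by Qg6; g6: attacked by Ph5; g7: attacked by Qg6; h7: attacked by Qg6.
Legal moves for Black: none.
In check with no legal moves → checkmate.

checkmate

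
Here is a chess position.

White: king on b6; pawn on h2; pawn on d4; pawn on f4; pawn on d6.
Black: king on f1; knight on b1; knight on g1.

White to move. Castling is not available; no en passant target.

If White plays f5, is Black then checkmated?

no

After f5: black king on f1; in check: no.
Black is not in check, so this cannot be checkmate.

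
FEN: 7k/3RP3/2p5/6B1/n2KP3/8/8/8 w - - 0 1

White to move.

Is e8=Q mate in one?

After e8=Q: black king on h8; in check: yes, from the white queen on e8.
King squares — g7: attacked by Rd7; h7: attacked by Rd7; g8: attacked by Qe8.
Black has no legal moves → checkmate.

yes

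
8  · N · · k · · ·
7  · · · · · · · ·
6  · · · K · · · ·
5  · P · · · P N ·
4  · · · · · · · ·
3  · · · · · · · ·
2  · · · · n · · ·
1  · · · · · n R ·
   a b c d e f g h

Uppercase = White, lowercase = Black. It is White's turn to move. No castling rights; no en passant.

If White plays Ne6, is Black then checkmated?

After Ne6: black king on e8; in check: no.
Black is not in check, so this cannot be checkmate.

no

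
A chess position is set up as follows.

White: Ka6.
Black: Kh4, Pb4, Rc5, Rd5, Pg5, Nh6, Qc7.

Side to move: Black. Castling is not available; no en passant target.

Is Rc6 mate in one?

After Rc6: white king on a6; in check: yes, from the black rook on c6.
King squares — a5: attacked by Rd5; b5: attacked by Rd5; b6: attacked by Rc6; a7: attacked by Qc7; b7: attacked by Qc7.
White has no legal moves → checkmate.

yes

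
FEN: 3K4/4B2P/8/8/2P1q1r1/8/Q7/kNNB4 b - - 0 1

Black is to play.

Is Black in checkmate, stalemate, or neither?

checkmate

Black to move; black king on a1.
In check: yes, from the white queen on a2.
King squares — b1: attacked by Qa2; a2: attacked by Nc1; b2: attacked by Qa2.
Legal moves for Black: none.
In check with no legal moves → checkmate.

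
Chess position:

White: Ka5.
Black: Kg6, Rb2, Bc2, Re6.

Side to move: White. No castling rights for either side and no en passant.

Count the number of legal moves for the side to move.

0

White to move; king on a5.
In check: no.
Legal moves: none.
Count: 0.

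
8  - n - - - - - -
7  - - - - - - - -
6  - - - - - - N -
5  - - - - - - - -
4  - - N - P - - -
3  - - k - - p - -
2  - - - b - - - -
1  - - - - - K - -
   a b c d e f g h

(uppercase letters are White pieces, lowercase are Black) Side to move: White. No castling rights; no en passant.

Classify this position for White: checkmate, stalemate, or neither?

neither

White to move; white king on f1.
In check: no.
Legal moves for White: Nh8, Nf8, Ne7, Nge5, Nh4, Nf4, Nd6, Nb6, Nce5, Na5, Ne3, Na3, Nxd2, Nb2, Kf2, Kg1, e5.
White has 17 legal moves and is not in check → neither.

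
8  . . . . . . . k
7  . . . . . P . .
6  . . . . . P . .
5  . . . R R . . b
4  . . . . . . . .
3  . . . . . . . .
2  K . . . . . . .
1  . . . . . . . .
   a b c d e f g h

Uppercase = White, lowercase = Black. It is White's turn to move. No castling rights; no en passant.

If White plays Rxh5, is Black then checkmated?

After Rxh5: black king on h8; in check: yes, from the white rook on h5.
King squares — g7: attacked by Pf6; h7: attacked by Rh5; g8: attacked by Pf7.
Black has no legal moves → checkmate.

yes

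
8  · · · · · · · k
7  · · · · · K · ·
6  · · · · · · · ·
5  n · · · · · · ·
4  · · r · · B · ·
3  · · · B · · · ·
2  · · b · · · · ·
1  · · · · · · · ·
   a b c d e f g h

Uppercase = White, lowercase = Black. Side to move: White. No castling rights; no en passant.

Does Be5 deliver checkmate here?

After Be5: black king on h8; in check: yes, from the white bishop on e5.
King squares — g7: attacked by Be5; h7: attacked by Bd3; g8: attacked by Kf7.
Black has no legal moves → checkmate.

yes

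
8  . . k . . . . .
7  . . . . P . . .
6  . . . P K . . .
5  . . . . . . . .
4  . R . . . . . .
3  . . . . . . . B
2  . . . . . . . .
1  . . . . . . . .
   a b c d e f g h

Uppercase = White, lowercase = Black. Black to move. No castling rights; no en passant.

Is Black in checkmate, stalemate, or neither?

stalemate

Black to move; black king on c8.
In check: no.
King squares — b7: attacked by Rb4; c7: attacked by Pd6; d7: attacked by Ke6; b8: attacked by Rb4; d8: attacked by Pe7.
Legal moves for Black: none.
Not in check and no legal moves → stalemate.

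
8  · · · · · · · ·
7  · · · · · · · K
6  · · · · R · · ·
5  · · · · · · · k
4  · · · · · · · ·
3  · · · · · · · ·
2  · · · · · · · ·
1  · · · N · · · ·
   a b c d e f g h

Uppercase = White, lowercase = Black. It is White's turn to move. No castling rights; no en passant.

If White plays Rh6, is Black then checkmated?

no

After Rh6: black king on h5; in check: yes, from the white rook on h6.
Black has 2 legal replies: Kg5, Kg4.
In check but a legal move exists → not checkmate.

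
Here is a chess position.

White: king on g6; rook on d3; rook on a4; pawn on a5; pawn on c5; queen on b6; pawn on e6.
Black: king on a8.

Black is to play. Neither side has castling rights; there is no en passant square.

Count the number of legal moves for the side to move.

0

Black to move; king on a8.
In check: no.
Legal moves: none.
Count: 0.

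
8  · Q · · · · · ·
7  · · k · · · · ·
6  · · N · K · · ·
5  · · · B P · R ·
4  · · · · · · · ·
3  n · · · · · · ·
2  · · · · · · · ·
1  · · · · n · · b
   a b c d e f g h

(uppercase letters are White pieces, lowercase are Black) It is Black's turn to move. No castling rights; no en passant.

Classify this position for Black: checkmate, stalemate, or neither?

checkmate

Black to move; black king on c7.
In check: yes, from the white queen on b8.
King squares — b6: attacked by Qb8; c6: attacked by Bd5; d6: attacked by Pe5; b7: attacked by Qb8; d7: attacked by Ke6; b8: attacked by Nc6; c8: attacked by Qb8; d8: attacked by Nc6.
Legal moves for Black: none.
In check with no legal moves → checkmate.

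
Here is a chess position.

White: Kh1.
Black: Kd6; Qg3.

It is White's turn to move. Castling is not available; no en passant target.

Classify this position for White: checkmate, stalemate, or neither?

White to move; white king on h1.
In check: no.
King squares — g1: attacked by Qg3; g2: attacked by Qg3; h2: attacked by Qg3.
Legal moves for White: none.
Not in check and no legal moves → stalemate.

stalemate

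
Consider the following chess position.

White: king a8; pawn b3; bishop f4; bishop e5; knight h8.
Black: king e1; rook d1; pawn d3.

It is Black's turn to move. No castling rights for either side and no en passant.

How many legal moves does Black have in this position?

Black to move; king on e1.
In check: no.
Legal moves: Kf2, Ke2, Kf1, Rd2, Rc1, Rb1, Ra1+, d2.
Count: 8.

8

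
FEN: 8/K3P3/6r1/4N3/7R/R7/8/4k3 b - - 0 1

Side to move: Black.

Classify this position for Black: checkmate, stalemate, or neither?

Black to move; black king on e1.
In check: no.
Legal moves for Black include: Rg8, Rg7, Rh6, Rf6, Re6, Rd6, Rc6, Rb6, Ra6+, Rg5, Rg4, Rg3, Rg2, Rg1, Kf2, Ke2, Kd2, Kf1, ... (list truncated; more exist).
Black has legal moves and is not in check → neither.

neither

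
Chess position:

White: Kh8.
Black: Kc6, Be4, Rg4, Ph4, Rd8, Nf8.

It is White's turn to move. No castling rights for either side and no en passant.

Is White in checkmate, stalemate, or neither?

stalemate

White to move; white king on h8.
In check: no.
King squares — g7: attacked by Rg4; h7: attacked by Be4; g8: attacked by Rg4.
Legal moves for White: none.
Not in check and no legal moves → stalemate.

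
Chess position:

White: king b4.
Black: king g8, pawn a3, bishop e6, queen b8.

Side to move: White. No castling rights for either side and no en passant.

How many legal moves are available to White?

White to move; king on b4.
In check: yes, from the black queen on b8.
Legal moves: Kc5, Ka5, Ka4, Kc3, Kxa3.
Count: 5.

5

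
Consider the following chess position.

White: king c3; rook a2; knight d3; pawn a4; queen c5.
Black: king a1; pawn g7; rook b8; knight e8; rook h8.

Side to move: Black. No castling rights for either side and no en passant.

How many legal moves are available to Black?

2

Black to move; king on a1.
In check: yes, from the white rook on a2.
Legal moves: Kxa2, Kb1.
Count: 2.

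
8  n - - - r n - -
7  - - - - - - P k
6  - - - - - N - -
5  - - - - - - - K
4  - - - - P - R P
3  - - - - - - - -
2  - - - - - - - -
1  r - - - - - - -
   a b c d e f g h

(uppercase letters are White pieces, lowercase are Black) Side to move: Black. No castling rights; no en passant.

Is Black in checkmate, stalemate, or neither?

checkmate

Black to move; black king on h7.
In check: yes, from the white knight on f6.
King squares — g6: attacked by Rg4; h6: attacked by Kh5; g7: attacked by Rg4; g8: attacked by Nf6; h8: attacked by Pg7.
Legal moves for Black: none.
In check with no legal moves → checkmate.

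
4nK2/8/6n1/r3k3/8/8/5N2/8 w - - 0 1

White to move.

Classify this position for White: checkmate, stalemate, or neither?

neither

White to move; white king on f8.
In check: yes, from the black knight on g6.
Legal moves for White: Kg8, Kxe8, Kf7.
White is in check but has 3 legal moves → neither.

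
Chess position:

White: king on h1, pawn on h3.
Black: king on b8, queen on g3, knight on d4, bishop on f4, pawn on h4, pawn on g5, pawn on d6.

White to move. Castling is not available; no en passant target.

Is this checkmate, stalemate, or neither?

stalemate

White to move; white king on h1.
In check: no.
King squares — g1: attacked by Qg3; g2: attacked by Qg3; h2: attacked by Qg3.
Legal moves for White: none.
Not in check and no legal moves → stalemate.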